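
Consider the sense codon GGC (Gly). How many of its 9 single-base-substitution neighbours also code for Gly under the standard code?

Position 1: none → 0 synonymous.
Position 2: none → 0 synonymous.
Position 3: GGU, GGA, GGG → 3 synonymous.
Total: 0 + 0 + 3 = 3.

3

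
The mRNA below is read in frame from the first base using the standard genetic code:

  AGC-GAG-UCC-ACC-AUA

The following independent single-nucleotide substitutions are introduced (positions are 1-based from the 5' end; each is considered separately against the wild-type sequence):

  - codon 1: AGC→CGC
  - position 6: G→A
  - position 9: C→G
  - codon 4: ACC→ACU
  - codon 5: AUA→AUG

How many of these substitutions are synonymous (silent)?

Codon 1: AGC (Ser) → CGC (Arg) — missense.
Codon 2: GAG (Glu) → GAA (Glu) — synonymous.
Codon 3: UCC (Ser) → UCG (Ser) — synonymous.
Codon 4: ACC (Thr) → ACU (Thr) — synonymous.
Codon 5: AUA (Ile) → AUG (Met) — missense.
Synonymous: 3 of 5.

3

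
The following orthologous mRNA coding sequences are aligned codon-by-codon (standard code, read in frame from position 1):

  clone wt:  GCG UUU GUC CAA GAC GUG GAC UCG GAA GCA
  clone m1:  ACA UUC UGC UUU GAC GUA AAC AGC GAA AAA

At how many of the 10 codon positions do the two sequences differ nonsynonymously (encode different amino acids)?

Codon 1: GCG Ala / ACA Thr — nonsynonymous.
Codon 2: UUU Phe / UUC Phe — synonymous.
Codon 3: GUC Val / UGC Cys — nonsynonymous.
Codon 4: CAA Gln / UUU Phe — nonsynonymous.
Codon 5: GAC Asp / GAC Asp — identical.
Codon 6: GUG Val / GUA Val — synonymous.
Codon 7: GAC Asp / AAC Asn — nonsynonymous.
Codon 8: UCG Ser / AGC Ser — synonymous.
Codon 9: GAA Glu / GAA Glu — identical.
Codon 10: GCA Ala / AAA Lys — nonsynonymous.
Nonsynonymous differences: 5.

5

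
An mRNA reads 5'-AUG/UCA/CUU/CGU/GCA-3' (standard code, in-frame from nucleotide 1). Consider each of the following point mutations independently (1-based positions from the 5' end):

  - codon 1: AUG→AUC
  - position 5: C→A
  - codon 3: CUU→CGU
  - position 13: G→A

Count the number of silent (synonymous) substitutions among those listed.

0

Codon 1: AUG (Met) → AUC (Ile) — missense.
Codon 2: UCA (Ser) → UAA (Stop) — nonsense.
Codon 3: CUU (Leu) → CGU (Arg) — missense.
Codon 5: GCA (Ala) → ACA (Thr) — missense.
Synonymous: 0 of 4.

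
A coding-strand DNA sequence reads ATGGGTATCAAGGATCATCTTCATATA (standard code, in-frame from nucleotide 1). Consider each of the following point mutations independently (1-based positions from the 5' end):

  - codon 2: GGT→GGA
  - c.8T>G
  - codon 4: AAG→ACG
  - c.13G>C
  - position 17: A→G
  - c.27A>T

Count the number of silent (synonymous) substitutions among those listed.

2

Codon 2: GGT (Gly) → GGA (Gly) — synonymous.
Codon 3: ATC (Ile) → AGC (Ser) — missense.
Codon 4: AAG (Lys) → ACG (Thr) — missense.
Codon 5: GAT (Asp) → CAT (His) — missense.
Codon 6: CAT (His) → CGT (Arg) — missense.
Codon 9: ATA (Ile) → ATT (Ile) — synonymous.
Synonymous: 2 of 6.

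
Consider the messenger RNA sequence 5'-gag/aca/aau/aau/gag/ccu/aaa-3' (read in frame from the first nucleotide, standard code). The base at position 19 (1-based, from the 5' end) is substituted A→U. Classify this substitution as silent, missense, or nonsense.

nonsense

Position 19 falls in codon 7: AAA → Lys.
After the substitution the codon is UAA → Stop.
The new codon is a stop codon, so this is a nonsense mutation.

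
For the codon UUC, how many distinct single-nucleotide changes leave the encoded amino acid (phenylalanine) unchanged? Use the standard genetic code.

Position 1: none → 0 synonymous.
Position 2: none → 0 synonymous.
Position 3: UUU → 1 synonymous.
Total: 0 + 0 + 1 = 1.

1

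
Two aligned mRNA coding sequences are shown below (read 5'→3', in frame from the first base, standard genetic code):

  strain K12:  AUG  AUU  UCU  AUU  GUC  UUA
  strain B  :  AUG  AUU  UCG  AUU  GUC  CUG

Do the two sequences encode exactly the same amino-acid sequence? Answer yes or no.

Codon 1: AUG Met / AUG Met — identical.
Codon 2: AUU Ile / AUU Ile — identical.
Codon 3: UCU Ser / UCG Ser — synonymous.
Codon 4: AUU Ile / AUU Ile — identical.
Codon 5: GUC Val / GUC Val — identical.
Codon 6: UUA Leu / CUG Leu — synonymous.
Nonsynonymous differences: 0 → same protein.

yes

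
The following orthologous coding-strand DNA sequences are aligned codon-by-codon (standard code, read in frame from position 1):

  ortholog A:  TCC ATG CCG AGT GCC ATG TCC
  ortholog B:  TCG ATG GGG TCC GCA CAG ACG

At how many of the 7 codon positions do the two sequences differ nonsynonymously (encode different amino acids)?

3

Codon 1: TCC Ser / TCG Ser — synonymous.
Codon 2: ATG Met / ATG Met — identical.
Codon 3: CCG Pro / GGG Gly — nonsynonymous.
Codon 4: AGT Ser / TCC Ser — synonymous.
Codon 5: GCC Ala / GCA Ala — synonymous.
Codon 6: ATG Met / CAG Gln — nonsynonymous.
Codon 7: TCC Ser / ACG Thr — nonsynonymous.
Nonsynonymous differences: 3.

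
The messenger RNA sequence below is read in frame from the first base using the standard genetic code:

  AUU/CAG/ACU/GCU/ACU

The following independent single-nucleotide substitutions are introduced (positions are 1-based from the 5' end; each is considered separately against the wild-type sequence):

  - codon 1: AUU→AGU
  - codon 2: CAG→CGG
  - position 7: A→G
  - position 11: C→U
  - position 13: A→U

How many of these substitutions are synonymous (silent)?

Codon 1: AUU (Ile) → AGU (Ser) — missense.
Codon 2: CAG (Gln) → CGG (Arg) — missense.
Codon 3: ACU (Thr) → GCU (Ala) — missense.
Codon 4: GCU (Ala) → GUU (Val) — missense.
Codon 5: ACU (Thr) → UCU (Ser) — missense.
Synonymous: 0 of 5.

0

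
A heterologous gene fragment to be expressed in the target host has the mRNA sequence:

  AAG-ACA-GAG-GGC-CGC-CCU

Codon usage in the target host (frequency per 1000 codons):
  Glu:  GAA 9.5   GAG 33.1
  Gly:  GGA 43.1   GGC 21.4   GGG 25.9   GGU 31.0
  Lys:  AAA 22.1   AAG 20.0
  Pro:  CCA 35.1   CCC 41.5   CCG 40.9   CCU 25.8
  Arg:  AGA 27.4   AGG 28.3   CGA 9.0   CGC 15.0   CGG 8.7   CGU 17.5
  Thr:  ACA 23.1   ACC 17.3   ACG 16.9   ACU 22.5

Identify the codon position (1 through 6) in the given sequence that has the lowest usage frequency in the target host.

5

Codon 1 AAG (Lys): 20.0 per 1000.
Codon 2 ACA (Thr): 23.1 per 1000.
Codon 3 GAG (Glu): 33.1 per 1000.
Codon 4 GGC (Gly): 21.4 per 1000.
Codon 5 CGC (Arg): 15.0 per 1000.
Codon 6 CCU (Pro): 25.8 per 1000.
Lowest frequency is 15.0 at codon 5.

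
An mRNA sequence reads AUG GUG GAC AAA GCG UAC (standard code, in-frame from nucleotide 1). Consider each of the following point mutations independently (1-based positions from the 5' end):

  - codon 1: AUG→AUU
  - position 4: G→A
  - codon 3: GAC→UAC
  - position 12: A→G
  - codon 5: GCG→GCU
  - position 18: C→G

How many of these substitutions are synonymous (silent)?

2

Codon 1: AUG (Met) → AUU (Ile) — missense.
Codon 2: GUG (Val) → AUG (Met) — missense.
Codon 3: GAC (Asp) → UAC (Tyr) — missense.
Codon 4: AAA (Lys) → AAG (Lys) — synonymous.
Codon 5: GCG (Ala) → GCU (Ala) — synonymous.
Codon 6: UAC (Tyr) → UAG (Stop) — nonsense.
Synonymous: 2 of 6.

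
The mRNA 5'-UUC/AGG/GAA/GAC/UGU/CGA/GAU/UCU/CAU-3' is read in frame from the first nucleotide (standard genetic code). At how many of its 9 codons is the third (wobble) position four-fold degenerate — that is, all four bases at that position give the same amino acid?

2

Codon 1 UUC (Phe): third position 2-fold.
Codon 2 AGG (Arg): third position 2-fold.
Codon 3 GAA (Glu): third position 2-fold.
Codon 4 GAC (Asp): third position 2-fold.
Codon 5 UGU (Cys): third position 2-fold.
Codon 6 CGA (Arg): third position 4-fold.
Codon 7 GAU (Asp): third position 2-fold.
Codon 8 UCU (Ser): third position 4-fold.
Codon 9 CAU (His): third position 2-fold.
Four-fold degenerate third positions: 2.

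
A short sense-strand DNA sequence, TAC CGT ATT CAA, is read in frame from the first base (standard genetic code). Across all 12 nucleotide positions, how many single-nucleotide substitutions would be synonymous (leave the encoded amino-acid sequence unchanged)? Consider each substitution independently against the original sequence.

7

Codon 1 (TAC, Tyr): 1 synonymous substitution.
Codon 2 (CGT, Arg): 3 synonymous substitutions.
Codon 3 (ATT, Ile): 2 synonymous substitutions.
Codon 4 (CAA, Gln): 1 synonymous substitution.
Total: 1 + 3 + 2 + 1 = 7.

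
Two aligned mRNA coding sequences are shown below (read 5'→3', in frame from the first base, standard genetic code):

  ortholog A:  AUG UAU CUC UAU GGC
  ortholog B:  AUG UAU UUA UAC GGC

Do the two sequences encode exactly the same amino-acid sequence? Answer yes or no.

Codon 1: AUG Met / AUG Met — identical.
Codon 2: UAU Tyr / UAU Tyr — identical.
Codon 3: CUC Leu / UUA Leu — synonymous.
Codon 4: UAU Tyr / UAC Tyr — synonymous.
Codon 5: GGC Gly / GGC Gly — identical.
Nonsynonymous differences: 0 → same protein.

yes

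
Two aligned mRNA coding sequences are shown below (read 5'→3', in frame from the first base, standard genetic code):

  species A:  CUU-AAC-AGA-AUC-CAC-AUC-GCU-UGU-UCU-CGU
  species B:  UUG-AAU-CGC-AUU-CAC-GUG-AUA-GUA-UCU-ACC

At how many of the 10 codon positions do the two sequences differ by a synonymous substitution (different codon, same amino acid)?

Codon 1: CUU Leu / UUG Leu — synonymous.
Codon 2: AAC Asn / AAU Asn — synonymous.
Codon 3: AGA Arg / CGC Arg — synonymous.
Codon 4: AUC Ile / AUU Ile — synonymous.
Codon 5: CAC His / CAC His — identical.
Codon 6: AUC Ile / GUG Val — nonsynonymous.
Codon 7: GCU Ala / AUA Ile — nonsynonymous.
Codon 8: UGU Cys / GUA Val — nonsynonymous.
Codon 9: UCU Ser / UCU Ser — identical.
Codon 10: CGU Arg / ACC Thr — nonsynonymous.
Synonymous differences: 4.

4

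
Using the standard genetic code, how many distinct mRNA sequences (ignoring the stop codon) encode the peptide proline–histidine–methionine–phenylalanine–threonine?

Pro: 4 codons.
His: 2 codons.
Met: 1 codon.
Phe: 2 codons.
Thr: 4 codons.
4 × 2 × 1 × 2 × 4 = 64.

64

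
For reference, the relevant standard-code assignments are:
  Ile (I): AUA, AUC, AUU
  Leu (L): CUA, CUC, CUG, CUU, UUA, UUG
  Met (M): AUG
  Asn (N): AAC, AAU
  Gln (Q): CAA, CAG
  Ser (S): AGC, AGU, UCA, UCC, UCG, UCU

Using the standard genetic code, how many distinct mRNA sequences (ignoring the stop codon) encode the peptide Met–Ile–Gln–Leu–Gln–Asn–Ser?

Met: 1 codon.
Ile: 3 codons.
Gln: 2 codons.
Leu: 6 codons.
Gln: 2 codons.
Asn: 2 codons.
Ser: 6 codons.
1 × 3 × 2 × 6 × 2 × 2 × 6 = 864.

864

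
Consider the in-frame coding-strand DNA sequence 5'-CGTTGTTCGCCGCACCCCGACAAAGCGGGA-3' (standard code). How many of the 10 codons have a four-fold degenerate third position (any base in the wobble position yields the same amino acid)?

6

Codon 1 CGT (Arg): third position 4-fold.
Codon 2 TGT (Cys): third position 2-fold.
Codon 3 TCG (Ser): third position 4-fold.
Codon 4 CCG (Pro): third position 4-fold.
Codon 5 CAC (His): third position 2-fold.
Codon 6 CCC (Pro): third position 4-fold.
Codon 7 GAC (Asp): third position 2-fold.
Codon 8 AAA (Lys): third position 2-fold.
Codon 9 GCG (Ala): third position 4-fold.
Codon 10 GGA (Gly): third position 4-fold.
Four-fold degenerate third positions: 6.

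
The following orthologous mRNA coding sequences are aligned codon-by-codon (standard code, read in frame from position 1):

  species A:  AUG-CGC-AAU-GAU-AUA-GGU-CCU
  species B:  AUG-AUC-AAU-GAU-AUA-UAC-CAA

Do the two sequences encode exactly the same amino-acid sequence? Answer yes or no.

no

Codon 1: AUG Met / AUG Met — identical.
Codon 2: CGC Arg / AUC Ile — nonsynonymous.
Codon 3: AAU Asn / AAU Asn — identical.
Codon 4: GAU Asp / GAU Asp — identical.
Codon 5: AUA Ile / AUA Ile — identical.
Codon 6: GGU Gly / UAC Tyr — nonsynonymous.
Codon 7: CCU Pro / CAA Gln — nonsynonymous.
Nonsynonymous differences: 3 → different protein.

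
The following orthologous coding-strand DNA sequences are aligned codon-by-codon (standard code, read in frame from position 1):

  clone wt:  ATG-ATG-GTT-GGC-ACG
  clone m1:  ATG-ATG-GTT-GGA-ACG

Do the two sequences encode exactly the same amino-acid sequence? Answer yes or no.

Codon 1: ATG Met / ATG Met — identical.
Codon 2: ATG Met / ATG Met — identical.
Codon 3: GTT Val / GTT Val — identical.
Codon 4: GGC Gly / GGA Gly — synonymous.
Codon 5: ACG Thr / ACG Thr — identical.
Nonsynonymous differences: 0 → same protein.

yes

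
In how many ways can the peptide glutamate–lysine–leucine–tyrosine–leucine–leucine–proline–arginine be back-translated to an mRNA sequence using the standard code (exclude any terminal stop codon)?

41472

Glu: 2 codons.
Lys: 2 codons.
Leu: 6 codons.
Tyr: 2 codons.
Leu: 6 codons.
Leu: 6 codons.
Pro: 4 codons.
Arg: 6 codons.
2 × 2 × 6 × 2 × 6 × 6 × 4 × 6 = 41472.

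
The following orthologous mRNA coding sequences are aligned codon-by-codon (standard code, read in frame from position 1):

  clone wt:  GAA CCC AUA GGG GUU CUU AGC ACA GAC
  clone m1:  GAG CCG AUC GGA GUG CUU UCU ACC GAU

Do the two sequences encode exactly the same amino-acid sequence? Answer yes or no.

Codon 1: GAA Glu / GAG Glu — synonymous.
Codon 2: CCC Pro / CCG Pro — synonymous.
Codon 3: AUA Ile / AUC Ile — synonymous.
Codon 4: GGG Gly / GGA Gly — synonymous.
Codon 5: GUU Val / GUG Val — synonymous.
Codon 6: CUU Leu / CUU Leu — identical.
Codon 7: AGC Ser / UCU Ser — synonymous.
Codon 8: ACA Thr / ACC Thr — synonymous.
Codon 9: GAC Asp / GAU Asp — synonymous.
Nonsynonymous differences: 0 → same protein.

yes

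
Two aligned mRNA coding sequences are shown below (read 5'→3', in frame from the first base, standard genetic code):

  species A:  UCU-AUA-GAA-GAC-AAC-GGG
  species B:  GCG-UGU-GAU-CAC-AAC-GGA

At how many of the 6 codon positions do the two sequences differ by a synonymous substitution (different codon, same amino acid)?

1

Codon 1: UCU Ser / GCG Ala — nonsynonymous.
Codon 2: AUA Ile / UGU Cys — nonsynonymous.
Codon 3: GAA Glu / GAU Asp — nonsynonymous.
Codon 4: GAC Asp / CAC His — nonsynonymous.
Codon 5: AAC Asn / AAC Asn — identical.
Codon 6: GGG Gly / GGA Gly — synonymous.
Synonymous differences: 1.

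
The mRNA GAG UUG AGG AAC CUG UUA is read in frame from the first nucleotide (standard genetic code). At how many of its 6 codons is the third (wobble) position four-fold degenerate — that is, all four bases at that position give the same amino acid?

Codon 1 GAG (Glu): third position 2-fold.
Codon 2 UUG (Leu): third position 2-fold.
Codon 3 AGG (Arg): third position 2-fold.
Codon 4 AAC (Asn): third position 2-fold.
Codon 5 CUG (Leu): third position 4-fold.
Codon 6 UUA (Leu): third position 2-fold.
Four-fold degenerate third positions: 1.

1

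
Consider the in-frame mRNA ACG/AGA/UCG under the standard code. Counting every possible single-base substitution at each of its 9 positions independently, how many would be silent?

8

Codon 1 (ACG, Thr): 3 synonymous substitutions.
Codon 2 (AGA, Arg): 2 synonymous substitutions.
Codon 3 (UCG, Ser): 3 synonymous substitutions.
Total: 3 + 2 + 3 = 8.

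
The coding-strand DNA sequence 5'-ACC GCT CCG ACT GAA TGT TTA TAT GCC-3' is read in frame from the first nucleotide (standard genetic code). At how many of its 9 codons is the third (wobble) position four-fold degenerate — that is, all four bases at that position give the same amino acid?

Codon 1 ACC (Thr): third position 4-fold.
Codon 2 GCT (Ala): third position 4-fold.
Codon 3 CCG (Pro): third position 4-fold.
Codon 4 ACT (Thr): third position 4-fold.
Codon 5 GAA (Glu): third position 2-fold.
Codon 6 TGT (Cys): third position 2-fold.
Codon 7 TTA (Leu): third position 2-fold.
Codon 8 TAT (Tyr): third position 2-fold.
Codon 9 GCC (Ala): third position 4-fold.
Four-fold degenerate third positions: 5.

5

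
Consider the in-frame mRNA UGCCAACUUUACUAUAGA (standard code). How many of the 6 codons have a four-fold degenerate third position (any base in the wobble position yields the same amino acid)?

1

Codon 1 UGC (Cys): third position 2-fold.
Codon 2 CAA (Gln): third position 2-fold.
Codon 3 CUU (Leu): third position 4-fold.
Codon 4 UAC (Tyr): third position 2-fold.
Codon 5 UAU (Tyr): third position 2-fold.
Codon 6 AGA (Arg): third position 2-fold.
Four-fold degenerate third positions: 1.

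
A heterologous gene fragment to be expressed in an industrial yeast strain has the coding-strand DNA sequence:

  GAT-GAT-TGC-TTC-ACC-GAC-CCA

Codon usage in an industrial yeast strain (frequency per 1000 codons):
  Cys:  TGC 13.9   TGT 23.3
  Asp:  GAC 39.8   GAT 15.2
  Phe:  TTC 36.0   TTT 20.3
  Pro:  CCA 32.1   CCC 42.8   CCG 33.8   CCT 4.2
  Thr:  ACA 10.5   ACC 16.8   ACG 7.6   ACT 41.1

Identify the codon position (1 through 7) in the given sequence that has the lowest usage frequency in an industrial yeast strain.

3

Codon 1 GAT (Asp): 15.2 per 1000.
Codon 2 GAT (Asp): 15.2 per 1000.
Codon 3 TGC (Cys): 13.9 per 1000.
Codon 4 TTC (Phe): 36.0 per 1000.
Codon 5 ACC (Thr): 16.8 per 1000.
Codon 6 GAC (Asp): 39.8 per 1000.
Codon 7 CCA (Pro): 32.1 per 1000.
Lowest frequency is 13.9 at codon 3.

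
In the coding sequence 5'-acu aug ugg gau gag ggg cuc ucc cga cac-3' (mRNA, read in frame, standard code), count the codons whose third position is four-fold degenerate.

5

Codon 1 ACU (Thr): third position 4-fold.
Codon 2 AUG (Met): third position 1-fold.
Codon 3 UGG (Trp): third position 1-fold.
Codon 4 GAU (Asp): third position 2-fold.
Codon 5 GAG (Glu): third position 2-fold.
Codon 6 GGG (Gly): third position 4-fold.
Codon 7 CUC (Leu): third position 4-fold.
Codon 8 UCC (Ser): third position 4-fold.
Codon 9 CGA (Arg): third position 4-fold.
Codon 10 CAC (His): third position 2-fold.
Four-fold degenerate third positions: 5.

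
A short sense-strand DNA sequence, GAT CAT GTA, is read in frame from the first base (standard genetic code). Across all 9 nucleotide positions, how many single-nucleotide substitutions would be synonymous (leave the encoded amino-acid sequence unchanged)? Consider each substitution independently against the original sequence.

5

Codon 1 (GAT, Asp): 1 synonymous substitution.
Codon 2 (CAT, His): 1 synonymous substitution.
Codon 3 (GTA, Val): 3 synonymous substitutions.
Total: 1 + 1 + 3 = 5.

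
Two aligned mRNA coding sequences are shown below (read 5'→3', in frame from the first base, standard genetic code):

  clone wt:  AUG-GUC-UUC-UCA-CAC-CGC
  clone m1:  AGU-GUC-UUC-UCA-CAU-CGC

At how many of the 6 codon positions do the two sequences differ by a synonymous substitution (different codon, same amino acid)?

1

Codon 1: AUG Met / AGU Ser — nonsynonymous.
Codon 2: GUC Val / GUC Val — identical.
Codon 3: UUC Phe / UUC Phe — identical.
Codon 4: UCA Ser / UCA Ser — identical.
Codon 5: CAC His / CAU His — synonymous.
Codon 6: CGC Arg / CGC Arg — identical.
Synonymous differences: 1.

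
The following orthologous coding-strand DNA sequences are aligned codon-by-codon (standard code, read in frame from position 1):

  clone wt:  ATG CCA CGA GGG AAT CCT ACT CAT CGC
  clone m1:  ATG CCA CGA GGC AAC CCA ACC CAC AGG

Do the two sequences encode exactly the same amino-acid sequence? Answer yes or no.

Codon 1: ATG Met / ATG Met — identical.
Codon 2: CCA Pro / CCA Pro — identical.
Codon 3: CGA Arg / CGA Arg — identical.
Codon 4: GGG Gly / GGC Gly — synonymous.
Codon 5: AAT Asn / AAC Asn — synonymous.
Codon 6: CCT Pro / CCA Pro — synonymous.
Codon 7: ACT Thr / ACC Thr — synonymous.
Codon 8: CAT His / CAC His — synonymous.
Codon 9: CGC Arg / AGG Arg — synonymous.
Nonsynonymous differences: 0 → same protein.

yes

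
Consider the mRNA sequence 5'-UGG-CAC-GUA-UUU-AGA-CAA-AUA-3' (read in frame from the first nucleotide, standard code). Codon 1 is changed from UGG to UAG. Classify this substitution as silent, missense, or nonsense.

nonsense

Position 2 falls in codon 1: UGG → Trp.
After the substitution the codon is UAG → Stop.
The new codon is a stop codon, so this is a nonsense mutation.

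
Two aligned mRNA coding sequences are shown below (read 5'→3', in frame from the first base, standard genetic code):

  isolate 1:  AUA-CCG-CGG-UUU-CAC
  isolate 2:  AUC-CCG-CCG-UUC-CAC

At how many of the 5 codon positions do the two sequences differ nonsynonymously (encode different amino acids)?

Codon 1: AUA Ile / AUC Ile — synonymous.
Codon 2: CCG Pro / CCG Pro — identical.
Codon 3: CGG Arg / CCG Pro — nonsynonymous.
Codon 4: UUU Phe / UUC Phe — synonymous.
Codon 5: CAC His / CAC His — identical.
Nonsynonymous differences: 1.

1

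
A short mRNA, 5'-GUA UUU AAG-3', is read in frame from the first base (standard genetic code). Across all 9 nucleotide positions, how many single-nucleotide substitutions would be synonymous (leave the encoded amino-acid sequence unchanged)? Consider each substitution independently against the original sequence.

Codon 1 (GUA, Val): 3 synonymous substitutions.
Codon 2 (UUU, Phe): 1 synonymous substitution.
Codon 3 (AAG, Lys): 1 synonymous substitution.
Total: 3 + 1 + 1 = 5.

5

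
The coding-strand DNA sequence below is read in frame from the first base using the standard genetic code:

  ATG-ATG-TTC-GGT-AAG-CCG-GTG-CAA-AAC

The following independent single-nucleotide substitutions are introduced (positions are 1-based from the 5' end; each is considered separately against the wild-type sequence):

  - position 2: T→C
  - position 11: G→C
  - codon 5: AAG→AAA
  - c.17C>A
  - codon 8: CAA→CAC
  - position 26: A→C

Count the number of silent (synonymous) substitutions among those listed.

1

Codon 1: ATG (Met) → ACG (Thr) — missense.
Codon 4: GGT (Gly) → GCT (Ala) — missense.
Codon 5: AAG (Lys) → AAA (Lys) — synonymous.
Codon 6: CCG (Pro) → CAG (Gln) — missense.
Codon 8: CAA (Gln) → CAC (His) — missense.
Codon 9: AAC (Asn) → ACC (Thr) — missense.
Synonymous: 1 of 6.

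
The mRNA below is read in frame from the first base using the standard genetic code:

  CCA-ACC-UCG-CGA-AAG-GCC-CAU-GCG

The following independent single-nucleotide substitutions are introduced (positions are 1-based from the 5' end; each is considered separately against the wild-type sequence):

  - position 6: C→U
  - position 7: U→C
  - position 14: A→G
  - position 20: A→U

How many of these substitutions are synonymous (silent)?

1

Codon 2: ACC (Thr) → ACU (Thr) — synonymous.
Codon 3: UCG (Ser) → CCG (Pro) — missense.
Codon 5: AAG (Lys) → AGG (Arg) — missense.
Codon 7: CAU (His) → CUU (Leu) — missense.
Synonymous: 1 of 4.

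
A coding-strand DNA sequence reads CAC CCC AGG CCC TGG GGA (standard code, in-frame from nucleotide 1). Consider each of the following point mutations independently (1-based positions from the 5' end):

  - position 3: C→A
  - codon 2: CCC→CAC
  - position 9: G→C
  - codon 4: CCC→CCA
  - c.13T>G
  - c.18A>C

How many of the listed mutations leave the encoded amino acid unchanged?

2

Codon 1: CAC (His) → CAA (Gln) — missense.
Codon 2: CCC (Pro) → CAC (His) — missense.
Codon 3: AGG (Arg) → AGC (Ser) — missense.
Codon 4: CCC (Pro) → CCA (Pro) — synonymous.
Codon 5: TGG (Trp) → GGG (Gly) — missense.
Codon 6: GGA (Gly) → GGC (Gly) — synonymous.
Synonymous: 2 of 6.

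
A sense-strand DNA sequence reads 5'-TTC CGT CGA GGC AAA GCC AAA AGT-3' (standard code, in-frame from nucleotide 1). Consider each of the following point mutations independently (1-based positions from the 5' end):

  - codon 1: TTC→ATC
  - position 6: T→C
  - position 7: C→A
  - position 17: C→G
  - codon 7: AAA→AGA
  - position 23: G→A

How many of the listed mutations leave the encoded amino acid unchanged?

2

Codon 1: TTC (Phe) → ATC (Ile) — missense.
Codon 2: CGT (Arg) → CGC (Arg) — synonymous.
Codon 3: CGA (Arg) → AGA (Arg) — synonymous.
Codon 6: GCC (Ala) → GGC (Gly) — missense.
Codon 7: AAA (Lys) → AGA (Arg) — missense.
Codon 8: AGT (Ser) → AAT (Asn) — missense.
Synonymous: 2 of 6.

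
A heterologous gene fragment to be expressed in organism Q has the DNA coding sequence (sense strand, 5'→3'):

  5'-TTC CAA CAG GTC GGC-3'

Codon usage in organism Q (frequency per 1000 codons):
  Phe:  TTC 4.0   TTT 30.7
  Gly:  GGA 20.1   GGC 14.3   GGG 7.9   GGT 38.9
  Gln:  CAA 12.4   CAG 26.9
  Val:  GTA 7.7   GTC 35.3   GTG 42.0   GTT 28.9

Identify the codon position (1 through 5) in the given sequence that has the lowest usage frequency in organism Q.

Codon 1 TTC (Phe): 4.0 per 1000.
Codon 2 CAA (Gln): 12.4 per 1000.
Codon 3 CAG (Gln): 26.9 per 1000.
Codon 4 GTC (Val): 35.3 per 1000.
Codon 5 GGC (Gly): 14.3 per 1000.
Lowest frequency is 4.0 at codon 1.

1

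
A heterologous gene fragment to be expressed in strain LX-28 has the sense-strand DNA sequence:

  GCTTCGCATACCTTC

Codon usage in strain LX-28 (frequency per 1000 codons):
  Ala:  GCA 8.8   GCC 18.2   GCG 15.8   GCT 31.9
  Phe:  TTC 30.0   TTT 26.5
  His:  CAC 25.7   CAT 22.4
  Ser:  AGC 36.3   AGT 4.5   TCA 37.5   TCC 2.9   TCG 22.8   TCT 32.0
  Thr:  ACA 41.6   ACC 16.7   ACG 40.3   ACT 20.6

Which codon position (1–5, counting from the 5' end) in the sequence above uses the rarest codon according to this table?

4

Codon 1 GCT (Ala): 31.9 per 1000.
Codon 2 TCG (Ser): 22.8 per 1000.
Codon 3 CAT (His): 22.4 per 1000.
Codon 4 ACC (Thr): 16.7 per 1000.
Codon 5 TTC (Phe): 30.0 per 1000.
Lowest frequency is 16.7 at codon 4.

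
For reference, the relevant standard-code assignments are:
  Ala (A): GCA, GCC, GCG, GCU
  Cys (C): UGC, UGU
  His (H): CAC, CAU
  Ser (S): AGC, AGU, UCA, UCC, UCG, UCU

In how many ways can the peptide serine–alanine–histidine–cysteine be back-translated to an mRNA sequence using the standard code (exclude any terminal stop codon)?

96

Ser: 6 codons.
Ala: 4 codons.
His: 2 codons.
Cys: 2 codons.
6 × 4 × 2 × 2 = 96.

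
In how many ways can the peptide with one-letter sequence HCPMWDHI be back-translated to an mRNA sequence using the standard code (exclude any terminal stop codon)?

His: 2 codons.
Cys: 2 codons.
Pro: 4 codons.
Met: 1 codon.
Trp: 1 codon.
Asp: 2 codons.
His: 2 codons.
Ile: 3 codons.
2 × 2 × 4 × 1 × 1 × 2 × 2 × 3 = 192.

192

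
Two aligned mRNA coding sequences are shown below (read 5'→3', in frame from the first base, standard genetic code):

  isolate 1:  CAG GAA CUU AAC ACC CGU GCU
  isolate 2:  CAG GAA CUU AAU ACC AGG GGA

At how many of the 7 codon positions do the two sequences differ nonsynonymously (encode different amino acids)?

Codon 1: CAG Gln / CAG Gln — identical.
Codon 2: GAA Glu / GAA Glu — identical.
Codon 3: CUU Leu / CUU Leu — identical.
Codon 4: AAC Asn / AAU Asn — synonymous.
Codon 5: ACC Thr / ACC Thr — identical.
Codon 6: CGU Arg / AGG Arg — synonymous.
Codon 7: GCU Ala / GGA Gly — nonsynonymous.
Nonsynonymous differences: 1.

1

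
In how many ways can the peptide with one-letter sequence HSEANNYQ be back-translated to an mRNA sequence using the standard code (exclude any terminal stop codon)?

His: 2 codons.
Ser: 6 codons.
Glu: 2 codons.
Ala: 4 codons.
Asn: 2 codons.
Asn: 2 codons.
Tyr: 2 codons.
Gln: 2 codons.
2 × 6 × 2 × 4 × 2 × 2 × 2 × 2 = 1536.

1536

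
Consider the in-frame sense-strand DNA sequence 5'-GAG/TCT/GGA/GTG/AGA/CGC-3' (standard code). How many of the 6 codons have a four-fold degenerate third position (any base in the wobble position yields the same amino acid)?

Codon 1 GAG (Glu): third position 2-fold.
Codon 2 TCT (Ser): third position 4-fold.
Codon 3 GGA (Gly): third position 4-fold.
Codon 4 GTG (Val): third position 4-fold.
Codon 5 AGA (Arg): third position 2-fold.
Codon 6 CGC (Arg): third position 4-fold.
Four-fold degenerate third positions: 4.

4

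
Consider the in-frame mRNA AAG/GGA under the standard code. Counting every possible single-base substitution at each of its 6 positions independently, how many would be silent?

Codon 1 (AAG, Lys): 1 synonymous substitution.
Codon 2 (GGA, Gly): 3 synonymous substitutions.
Total: 1 + 3 = 4.

4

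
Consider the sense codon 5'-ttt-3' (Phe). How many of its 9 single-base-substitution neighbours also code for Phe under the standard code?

1

Position 1: none → 0 synonymous.
Position 2: none → 0 synonymous.
Position 3: TTC → 1 synonymous.
Total: 0 + 0 + 1 = 1.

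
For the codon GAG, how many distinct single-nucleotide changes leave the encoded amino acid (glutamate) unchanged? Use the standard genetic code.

1

Position 1: none → 0 synonymous.
Position 2: none → 0 synonymous.
Position 3: GAA → 1 synonymous.
Total: 0 + 0 + 1 = 1.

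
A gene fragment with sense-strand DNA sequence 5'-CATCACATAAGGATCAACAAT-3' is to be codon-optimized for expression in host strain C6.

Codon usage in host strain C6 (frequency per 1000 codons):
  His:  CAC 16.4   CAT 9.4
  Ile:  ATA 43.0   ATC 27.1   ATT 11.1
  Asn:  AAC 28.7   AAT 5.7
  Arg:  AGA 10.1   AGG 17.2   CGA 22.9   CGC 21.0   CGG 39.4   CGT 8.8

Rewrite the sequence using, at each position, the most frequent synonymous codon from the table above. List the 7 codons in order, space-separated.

CAC CAC ATA CGG ATA AAC AAC

Codon 1 (His): best is CAC at 16.4.
Codon 2 (His): best is CAC at 16.4.
Codon 3 (Ile): best is ATA at 43.0.
Codon 4 (Arg): best is CGG at 39.4.
Codon 5 (Ile): best is ATA at 43.0.
Codon 6 (Asn): best is AAC at 28.7.
Codon 7 (Asn): best is AAC at 28.7.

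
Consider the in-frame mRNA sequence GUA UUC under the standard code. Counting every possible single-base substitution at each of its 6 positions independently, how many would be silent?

4

Codon 1 (GUA, Val): 3 synonymous substitutions.
Codon 2 (UUC, Phe): 1 synonymous substitution.
Total: 3 + 1 = 4.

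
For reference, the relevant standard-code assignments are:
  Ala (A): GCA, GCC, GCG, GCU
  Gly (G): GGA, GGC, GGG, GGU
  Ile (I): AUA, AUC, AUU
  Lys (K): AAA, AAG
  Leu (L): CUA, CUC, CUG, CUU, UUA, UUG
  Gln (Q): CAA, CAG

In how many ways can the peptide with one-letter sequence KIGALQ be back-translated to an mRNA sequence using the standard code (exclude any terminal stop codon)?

Lys: 2 codons.
Ile: 3 codons.
Gly: 4 codons.
Ala: 4 codons.
Leu: 6 codons.
Gln: 2 codons.
2 × 3 × 4 × 4 × 6 × 2 = 1152.

1152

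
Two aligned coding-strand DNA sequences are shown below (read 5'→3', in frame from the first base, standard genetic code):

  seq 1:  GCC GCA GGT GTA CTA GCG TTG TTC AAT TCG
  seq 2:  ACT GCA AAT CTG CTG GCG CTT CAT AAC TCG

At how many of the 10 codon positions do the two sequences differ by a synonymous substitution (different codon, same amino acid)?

3

Codon 1: GCC Ala / ACT Thr — nonsynonymous.
Codon 2: GCA Ala / GCA Ala — identical.
Codon 3: GGT Gly / AAT Asn — nonsynonymous.
Codon 4: GTA Val / CTG Leu — nonsynonymous.
Codon 5: CTA Leu / CTG Leu — synonymous.
Codon 6: GCG Ala / GCG Ala — identical.
Codon 7: TTG Leu / CTT Leu — synonymous.
Codon 8: TTC Phe / CAT His — nonsynonymous.
Codon 9: AAT Asn / AAC Asn — synonymous.
Codon 10: TCG Ser / TCG Ser — identical.
Synonymous differences: 3.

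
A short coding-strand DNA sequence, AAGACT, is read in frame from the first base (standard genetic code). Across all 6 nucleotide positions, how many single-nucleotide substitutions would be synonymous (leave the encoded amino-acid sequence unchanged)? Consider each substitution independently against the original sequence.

Codon 1 (AAG, Lys): 1 synonymous substitution.
Codon 2 (ACT, Thr): 3 synonymous substitutions.
Total: 1 + 3 = 4.

4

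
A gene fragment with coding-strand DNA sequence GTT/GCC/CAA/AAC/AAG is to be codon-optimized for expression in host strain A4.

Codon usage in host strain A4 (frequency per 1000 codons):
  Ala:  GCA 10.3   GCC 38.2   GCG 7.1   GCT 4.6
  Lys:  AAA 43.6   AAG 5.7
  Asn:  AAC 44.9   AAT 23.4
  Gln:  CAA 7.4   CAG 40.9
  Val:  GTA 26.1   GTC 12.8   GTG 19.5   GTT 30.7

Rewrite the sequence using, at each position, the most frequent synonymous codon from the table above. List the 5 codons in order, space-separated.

GTT GCC CAG AAC AAA

Codon 1 (Val): best is GTT at 30.7.
Codon 2 (Ala): best is GCC at 38.2.
Codon 3 (Gln): best is CAG at 40.9.
Codon 4 (Asn): best is AAC at 44.9.
Codon 5 (Lys): best is AAA at 43.6.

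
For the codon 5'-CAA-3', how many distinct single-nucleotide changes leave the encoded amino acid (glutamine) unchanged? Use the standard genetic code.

Position 1: none → 0 synonymous.
Position 2: none → 0 synonymous.
Position 3: CAG → 1 synonymous.
Total: 0 + 0 + 1 = 1.

1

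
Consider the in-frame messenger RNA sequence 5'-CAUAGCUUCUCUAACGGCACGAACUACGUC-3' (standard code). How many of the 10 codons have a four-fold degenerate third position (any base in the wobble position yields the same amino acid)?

Codon 1 CAU (His): third position 2-fold.
Codon 2 AGC (Ser): third position 2-fold.
Codon 3 UUC (Phe): third position 2-fold.
Codon 4 UCU (Ser): third position 4-fold.
Codon 5 AAC (Asn): third position 2-fold.
Codon 6 GGC (Gly): third position 4-fold.
Codon 7 ACG (Thr): third position 4-fold.
Codon 8 AAC (Asn): third position 2-fold.
Codon 9 UAC (Tyr): third position 2-fold.
Codon 10 GUC (Val): third position 4-fold.
Four-fold degenerate third positions: 4.

4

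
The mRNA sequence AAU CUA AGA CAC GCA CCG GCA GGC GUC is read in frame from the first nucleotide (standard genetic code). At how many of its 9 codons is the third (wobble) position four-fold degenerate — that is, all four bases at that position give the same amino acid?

6

Codon 1 AAU (Asn): third position 2-fold.
Codon 2 CUA (Leu): third position 4-fold.
Codon 3 AGA (Arg): third position 2-fold.
Codon 4 CAC (His): third position 2-fold.
Codon 5 GCA (Ala): third position 4-fold.
Codon 6 CCG (Pro): third position 4-fold.
Codon 7 GCA (Ala): third position 4-fold.
Codon 8 GGC (Gly): third position 4-fold.
Codon 9 GUC (Val): third position 4-fold.
Four-fold degenerate third positions: 6.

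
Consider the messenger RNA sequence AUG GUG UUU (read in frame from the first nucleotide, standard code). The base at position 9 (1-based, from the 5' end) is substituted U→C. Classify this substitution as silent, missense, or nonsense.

silent

Position 9 falls in codon 3: UUU → Phe.
After the substitution the codon is UUC → Phe.
Both encode Phe, so the change is synonymous.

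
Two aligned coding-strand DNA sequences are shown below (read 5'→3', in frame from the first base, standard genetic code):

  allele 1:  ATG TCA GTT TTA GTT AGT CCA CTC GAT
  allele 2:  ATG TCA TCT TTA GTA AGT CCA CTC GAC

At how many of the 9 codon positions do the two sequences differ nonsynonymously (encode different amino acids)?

Codon 1: ATG Met / ATG Met — identical.
Codon 2: TCA Ser / TCA Ser — identical.
Codon 3: GTT Val / TCT Ser — nonsynonymous.
Codon 4: TTA Leu / TTA Leu — identical.
Codon 5: GTT Val / GTA Val — synonymous.
Codon 6: AGT Ser / AGT Ser — identical.
Codon 7: CCA Pro / CCA Pro — identical.
Codon 8: CTC Leu / CTC Leu — identical.
Codon 9: GAT Asp / GAC Asp — synonymous.
Nonsynonymous differences: 1.

1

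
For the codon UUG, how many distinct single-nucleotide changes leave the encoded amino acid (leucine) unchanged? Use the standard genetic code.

Position 1: CUG → 1 synonymous.
Position 2: none → 0 synonymous.
Position 3: UUA → 1 synonymous.
Total: 1 + 0 + 1 = 2.

2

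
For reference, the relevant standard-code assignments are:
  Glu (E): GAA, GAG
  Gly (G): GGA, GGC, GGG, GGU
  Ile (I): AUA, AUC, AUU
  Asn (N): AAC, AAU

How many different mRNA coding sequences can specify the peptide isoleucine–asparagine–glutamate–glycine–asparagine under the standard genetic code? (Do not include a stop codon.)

Ile: 3 codons.
Asn: 2 codons.
Glu: 2 codons.
Gly: 4 codons.
Asn: 2 codons.
3 × 2 × 2 × 4 × 2 = 96.

96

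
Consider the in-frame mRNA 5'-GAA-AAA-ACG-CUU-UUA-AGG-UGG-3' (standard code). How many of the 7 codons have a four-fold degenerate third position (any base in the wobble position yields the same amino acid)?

Codon 1 GAA (Glu): third position 2-fold.
Codon 2 AAA (Lys): third position 2-fold.
Codon 3 ACG (Thr): third position 4-fold.
Codon 4 CUU (Leu): third position 4-fold.
Codon 5 UUA (Leu): third position 2-fold.
Codon 6 AGG (Arg): third position 2-fold.
Codon 7 UGG (Trp): third position 1-fold.
Four-fold degenerate third positions: 2.

2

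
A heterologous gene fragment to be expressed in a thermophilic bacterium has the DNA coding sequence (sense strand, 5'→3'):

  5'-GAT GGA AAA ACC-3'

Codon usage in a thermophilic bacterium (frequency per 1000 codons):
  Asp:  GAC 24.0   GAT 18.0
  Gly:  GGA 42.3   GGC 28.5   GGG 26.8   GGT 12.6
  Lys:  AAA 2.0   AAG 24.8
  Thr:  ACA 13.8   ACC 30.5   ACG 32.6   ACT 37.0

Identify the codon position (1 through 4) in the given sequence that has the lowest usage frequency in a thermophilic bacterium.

3

Codon 1 GAT (Asp): 18.0 per 1000.
Codon 2 GGA (Gly): 42.3 per 1000.
Codon 3 AAA (Lys): 2.0 per 1000.
Codon 4 ACC (Thr): 30.5 per 1000.
Lowest frequency is 2.0 at codon 3.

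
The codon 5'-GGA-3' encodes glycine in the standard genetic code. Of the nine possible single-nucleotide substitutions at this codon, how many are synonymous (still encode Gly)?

Position 1: none → 0 synonymous.
Position 2: none → 0 synonymous.
Position 3: GGU, GGC, GGG → 3 synonymous.
Total: 0 + 0 + 3 = 3.

3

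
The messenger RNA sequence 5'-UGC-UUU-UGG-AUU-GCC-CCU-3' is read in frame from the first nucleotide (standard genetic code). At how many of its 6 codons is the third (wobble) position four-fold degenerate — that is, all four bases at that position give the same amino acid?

2

Codon 1 UGC (Cys): third position 2-fold.
Codon 2 UUU (Phe): third position 2-fold.
Codon 3 UGG (Trp): third position 1-fold.
Codon 4 AUU (Ile): third position 3-fold.
Codon 5 GCC (Ala): third position 4-fold.
Codon 6 CCU (Pro): third position 4-fold.
Four-fold degenerate third positions: 2.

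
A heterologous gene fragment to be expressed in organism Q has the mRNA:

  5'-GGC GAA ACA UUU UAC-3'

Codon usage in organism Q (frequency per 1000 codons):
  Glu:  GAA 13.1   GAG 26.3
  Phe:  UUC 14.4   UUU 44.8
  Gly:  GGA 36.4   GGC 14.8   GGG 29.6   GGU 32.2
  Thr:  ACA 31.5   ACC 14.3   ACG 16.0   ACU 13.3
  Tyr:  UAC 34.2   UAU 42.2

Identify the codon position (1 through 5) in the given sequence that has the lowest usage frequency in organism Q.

2

Codon 1 GGC (Gly): 14.8 per 1000.
Codon 2 GAA (Glu): 13.1 per 1000.
Codon 3 ACA (Thr): 31.5 per 1000.
Codon 4 UUU (Phe): 44.8 per 1000.
Codon 5 UAC (Tyr): 34.2 per 1000.
Lowest frequency is 13.1 at codon 2.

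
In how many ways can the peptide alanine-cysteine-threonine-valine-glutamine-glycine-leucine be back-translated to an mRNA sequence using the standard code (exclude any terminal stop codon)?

Ala: 4 codons.
Cys: 2 codons.
Thr: 4 codons.
Val: 4 codons.
Gln: 2 codons.
Gly: 4 codons.
Leu: 6 codons.
4 × 2 × 4 × 4 × 2 × 4 × 6 = 6144.

6144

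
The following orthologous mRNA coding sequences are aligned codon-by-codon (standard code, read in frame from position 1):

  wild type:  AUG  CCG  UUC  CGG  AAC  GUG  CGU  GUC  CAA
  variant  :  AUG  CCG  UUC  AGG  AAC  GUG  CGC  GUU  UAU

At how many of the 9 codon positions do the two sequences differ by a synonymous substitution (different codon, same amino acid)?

3

Codon 1: AUG Met / AUG Met — identical.
Codon 2: CCG Pro / CCG Pro — identical.
Codon 3: UUC Phe / UUC Phe — identical.
Codon 4: CGG Arg / AGG Arg — synonymous.
Codon 5: AAC Asn / AAC Asn — identical.
Codon 6: GUG Val / GUG Val — identical.
Codon 7: CGU Arg / CGC Arg — synonymous.
Codon 8: GUC Val / GUU Val — synonymous.
Codon 9: CAA Gln / UAU Tyr — nonsynonymous.
Synonymous differences: 3.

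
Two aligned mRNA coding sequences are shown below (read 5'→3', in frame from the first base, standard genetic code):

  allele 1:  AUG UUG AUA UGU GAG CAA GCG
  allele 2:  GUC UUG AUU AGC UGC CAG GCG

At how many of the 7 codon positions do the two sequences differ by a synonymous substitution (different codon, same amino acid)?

2

Codon 1: AUG Met / GUC Val — nonsynonymous.
Codon 2: UUG Leu / UUG Leu — identical.
Codon 3: AUA Ile / AUU Ile — synonymous.
Codon 4: UGU Cys / AGC Ser — nonsynonymous.
Codon 5: GAG Glu / UGC Cys — nonsynonymous.
Codon 6: CAA Gln / CAG Gln — synonymous.
Codon 7: GCG Ala / GCG Ala — identical.
Synonymous differences: 2.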